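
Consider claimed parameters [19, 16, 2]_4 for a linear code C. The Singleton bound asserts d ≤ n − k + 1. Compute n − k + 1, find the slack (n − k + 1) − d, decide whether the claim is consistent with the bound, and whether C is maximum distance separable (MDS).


Singleton RHS = n − k + 1 = 4, slack = 2, bound satisfied, not MDS.

Singleton bound: d ≤ n − k + 1.
Here n = 19, k = 16, so n − k + 1 = 4.
Given d = 2, check d ≤ 4: YES.
Slack = (n − k + 1) − d = 2.
The code is NOT MDS (slack = 2 > 0).
Description: the claimed parameters are [19, 16, 2]_4; such a code would be non-MDS.


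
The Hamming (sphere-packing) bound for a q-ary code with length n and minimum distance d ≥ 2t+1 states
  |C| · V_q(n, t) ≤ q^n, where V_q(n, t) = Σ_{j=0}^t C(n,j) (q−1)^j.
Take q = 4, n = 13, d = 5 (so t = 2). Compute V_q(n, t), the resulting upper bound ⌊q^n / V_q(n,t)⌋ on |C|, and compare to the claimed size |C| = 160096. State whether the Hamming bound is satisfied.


V_q(n, t) = 742, q^n = 67108864, Hamming bound = 90443, |C| = 160096 > bound (violated).

Step 1: Compute V_q(n, t) = Σ_{j=0}^2 C(n, j) (q−1)^j.
  j = 0: C(13,0)·(3)^0 = 1·1 = 1.
  j = 1: C(13,1)·(3)^1 = 13·3 = 39.
  j = 2: C(13,2)·(3)^2 = 78·9 = 702.
  V_q(n, t) = 1 + 39 + 702 = 742.
Step 2: q^n = 4^13 = 67108864.
Step 3: Hamming bound ⌊q^n / V_q(n,t)⌋ = ⌊67108864/742⌋ = 90443.
Step 4: Compare |C| = 160096 to 90443: violated.
The claimed |C| lies above the Hamming bound, so no 4-ary code of length 13 with d ≥ 5 can have 160096 codewords.


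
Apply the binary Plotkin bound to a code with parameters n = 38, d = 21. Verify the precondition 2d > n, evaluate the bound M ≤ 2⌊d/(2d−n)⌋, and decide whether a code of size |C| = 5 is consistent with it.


Plotkin bound M ≤ 10; given |C| = 5 ≤ bound (satisfied).

Check applicability: 2d = 42, n = 38.
2d − n = 4 > 0, so Plotkin applies.
Compute d/(2d−n) = 21/4 ≈ 5.2500.
⌊d/(2d−n)⌋ = 5.
Plotkin bound: M ≤ 2·5 = 10.
Given |C| = 5, check: satisfied.
This |C| is below the Plotkin bound.


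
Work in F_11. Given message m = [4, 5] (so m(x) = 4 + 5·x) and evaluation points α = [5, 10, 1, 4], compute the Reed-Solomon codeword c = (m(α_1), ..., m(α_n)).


c = [7, 10, 9, 2]

Message polynomial: m(x) = 4 + 5·x (mod 11).
For each evaluation point α_i, compute m(α_i) mod 11:
  α_1 = 5: Horner steps 5 → 7, so m(5) = 7.
  α_2 = 10: Horner steps 5 → 10, so m(10) = 10.
  α_3 = 1: Horner steps 5 → 9, so m(1) = 9.
  α_4 = 4: Horner steps 5 → 2, so m(4) = 2.
Codeword c = [7, 10, 9, 2] ∈ F_11^4.


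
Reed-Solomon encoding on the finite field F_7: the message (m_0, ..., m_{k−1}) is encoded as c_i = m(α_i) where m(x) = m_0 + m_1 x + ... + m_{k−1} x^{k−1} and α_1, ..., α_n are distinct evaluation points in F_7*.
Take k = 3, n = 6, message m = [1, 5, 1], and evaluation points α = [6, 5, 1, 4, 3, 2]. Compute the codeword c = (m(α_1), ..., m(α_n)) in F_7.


c = [4, 2, 0, 2, 4, 1]

Message polynomial: m(x) = 1 + 5·x + 1·x^2 (mod 7).
For each evaluation point α_i, compute m(α_i) mod 7:
  α_1 = 6: Horner steps 1 → 4 → 4, so m(6) = 4.
  α_2 = 5: Horner steps 1 → 3 → 2, so m(5) = 2.
  α_3 = 1: Horner steps 1 → 6 → 0, so m(1) = 0.
  α_4 = 4: Horner steps 1 → 2 → 2, so m(4) = 2.
  α_5 = 3: Horner steps 1 → 1 → 4, so m(3) = 4.
  α_6 = 2: Horner steps 1 → 0 → 1, so m(2) = 1.
Codeword c = [4, 2, 0, 2, 4, 1] ∈ F_7^6.


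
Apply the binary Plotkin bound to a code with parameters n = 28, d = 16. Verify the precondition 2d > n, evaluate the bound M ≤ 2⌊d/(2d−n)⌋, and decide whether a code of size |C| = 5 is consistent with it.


Plotkin bound M ≤ 8; given |C| = 5 ≤ bound (satisfied).

Check applicability: 2d = 32, n = 28.
2d − n = 4 > 0, so Plotkin applies.
Compute d/(2d−n) = 16/4 ≈ 4.0000.
⌊d/(2d−n)⌋ = 4.
Plotkin bound: M ≤ 2·4 = 8.
Given |C| = 5, check: satisfied.
This |C| is below the Plotkin bound.


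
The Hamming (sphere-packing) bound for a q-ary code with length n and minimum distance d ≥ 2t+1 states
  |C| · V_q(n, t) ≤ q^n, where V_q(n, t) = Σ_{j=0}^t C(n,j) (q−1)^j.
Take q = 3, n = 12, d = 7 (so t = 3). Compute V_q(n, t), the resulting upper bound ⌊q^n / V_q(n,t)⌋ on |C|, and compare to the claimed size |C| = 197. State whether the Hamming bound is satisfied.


V_q(n, t) = 2049, q^n = 531441, Hamming bound = 259, |C| = 197 ≤ bound (satisfied).

Step 1: Compute V_q(n, t) = Σ_{j=0}^3 C(n, j) (q−1)^j.
  j = 0: C(12,0)·(2)^0 = 1·1 = 1.
  j = 1: C(12,1)·(2)^1 = 12·2 = 24.
  j = 2: C(12,2)·(2)^2 = 66·4 = 264.
  j = 3: C(12,3)·(2)^3 = 220·8 = 1760.
  V_q(n, t) = 1 + 24 + 264 + 1760 = 2049.
Step 2: q^n = 3^12 = 531441.
Step 3: Hamming bound ⌊q^n / V_q(n,t)⌋ = ⌊531441/2049⌋ = 259.
Step 4: Compare |C| = 197 to 259: satisfied.
The claimed |C| lies below the Hamming bound.


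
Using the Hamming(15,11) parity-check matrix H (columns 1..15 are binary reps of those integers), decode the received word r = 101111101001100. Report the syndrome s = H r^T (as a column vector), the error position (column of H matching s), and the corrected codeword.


s = (1, 0, 1, 0)^T, error position = 10, corrected codeword c = 101111101101100

Compute s = H r^T mod 2 one row at a time:
  s_1 = 0 + 1 + 0 + 0 + 1 + 1 + 0 + 0 = 3 ≡ 1 (mod 2).
  s_2 = 1 + 1 + 1 + 1 + 1 + 1 + 0 + 0 = 6 ≡ 0 (mod 2).
  s_3 = 0 + 1 + 1 + 1 + 0 + 0 + 0 + 0 = 3 ≡ 1 (mod 2).
  s_4 = 1 + 1 + 1 + 1 + 1 + 0 + 1 + 0 = 6 ≡ 0 (mod 2).
s = (1, 0, 1, 0)^T — this equals column 10 of H (binary 1010), so error is at position 10.
Correct: flip bit 10 of r = 101111101001100 to get c = 101111101101100.


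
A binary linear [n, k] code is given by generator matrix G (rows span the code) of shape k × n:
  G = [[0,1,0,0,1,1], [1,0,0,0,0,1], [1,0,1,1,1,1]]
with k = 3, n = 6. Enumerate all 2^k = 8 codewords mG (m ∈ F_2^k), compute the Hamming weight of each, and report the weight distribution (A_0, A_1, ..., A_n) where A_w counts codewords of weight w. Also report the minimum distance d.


Weight distribution: A_0 = 1, A_2 = 1, A_3 = 3, A_4 = 2, A_5 = 1. Minimum distance d = 2.

Enumerate all 2^3 = 8 messages m ∈ F_2^3.
For each, compute codeword c = mG in F_2^6, then tally its weight.
  m = 000 → c = 000000, weight = 0.
  m = 100 → c = 010011, weight = 3.
  m = 010 → c = 100001, weight = 2.
  m = 110 → c = 110010, weight = 3.
  m = 001 → c = 101111, weight = 5.
  m = 101 → c = 111100, weight = 4.
  m = 011 → c = 001110, weight = 3.
  m = 111 → c = 011101, weight = 4.
Tally weights:
  weight 0: 1 codewords.
  weight 2: 1 codewords.
  weight 3: 3 codewords.
  weight 4: 2 codewords.
  weight 5: 1 codewords.
Minimum distance d = smallest w > 0 with A_w > 0 = 2.
Sanity: Σ A_w = 8 = 2^3 = 8 ✓.


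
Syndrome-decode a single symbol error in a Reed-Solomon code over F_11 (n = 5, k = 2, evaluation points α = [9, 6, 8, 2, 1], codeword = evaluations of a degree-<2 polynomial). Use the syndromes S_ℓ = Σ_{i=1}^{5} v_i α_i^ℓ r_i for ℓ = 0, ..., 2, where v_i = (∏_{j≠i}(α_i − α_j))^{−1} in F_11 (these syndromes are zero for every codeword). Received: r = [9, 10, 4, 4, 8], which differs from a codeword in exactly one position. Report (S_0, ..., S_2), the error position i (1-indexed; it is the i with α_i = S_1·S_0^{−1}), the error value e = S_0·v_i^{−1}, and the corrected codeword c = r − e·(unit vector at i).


S = (6, 4, 10), error at position 3, error magnitude e = 2, c = [9, 10, 2, 4, 8].

Step 1: column multipliers v_i = (∏_{j≠i}(α_i − α_j))^{−1} mod 11.
  i = 1 (α = 9): (9−6)(9−8)(9−2)(9−1) = 3·1·7·8 = 168 ≡ 3, so v_1 = 3^{−1} = 4 (mod 11).
  i = 2 (α = 6): (6−9)(6−8)(6−2)(6−1) = (−3)·(−2)·4·5 = 120 ≡ 10, so v_2 = 10^{−1} = 10 (mod 11).
  i = 3 (α = 8): (8−9)(8−6)(8−2)(8−1) = (−1)·2·6·7 = −84 ≡ 4, so v_3 = 4^{−1} = 3 (mod 11).
  i = 4 (α = 2): (2−9)(2−6)(2−8)(2−1) = (−7)·(−4)·(−6)·1 = −168 ≡ 8, so v_4 = 8^{−1} = 7 (mod 11).
  i = 5 (α = 1): (1−9)(1−6)(1−8)(1−2) = (−8)·(−5)·(−7)·(−1) = 280 ≡ 5, so v_5 = 5^{−1} = 9 (mod 11).
  v = [4, 10, 3, 7, 9].
Step 2: syndromes of r = [9, 10, 4, 4, 8] (all sums mod 11).
  S_0 = Σ v_i r_i = 4·9 + 10·10 + 3·4 + 7·4 + 9·8 = 248 ≡ 6.
  S_1 = Σ v_i α_i r_i = 4·9·9 + 10·6·10 + 3·8·4 + 7·2·4 + 9·1·8 = 1148 ≡ 4.
  α_i^2 mod 11 = [4, 3, 9, 4, 1].
  S_2 = Σ v_i α_i^2 r_i = 4·4·9 + 10·3·10 + 3·9·4 + 7·4·4 + 9·1·8 = 736 ≡ 10.
  S = (6, 4, 10) ≠ 0, so r is not a codeword (an error is present).
Step 3: locate the error. For a single error e at position i, S_ℓ = v_i·e·α_i^ℓ, so α_err = S_1/S_0.
  S_0^{−1} = 6^{−1} = 2 (mod 11), so α_err = 4·2 = 8 ≡ 8 = α_3. Error position i = 3.
  Consistency check: S_2/S_1 = 10·3 = 30 ≡ 8 = α_err ✓ (single-error assumption holds).
Step 4: error magnitude e = S_0/v_3 = S_0·∏_{j≠3}(α_3 − α_j) = 6·4 = 24 ≡ 2 (mod 11).
Step 5: correct position 3: c_3 = r_3 − e = 4 − 2 ≡ 2 (mod 11). Hence c = [9, 10, 2, 4, 8].
  Check: interpolating c through the α_i gives m(x) = 1 + 7·x (degree < 2) with m(α_i) = c_i for every i, so c is indeed a codeword.


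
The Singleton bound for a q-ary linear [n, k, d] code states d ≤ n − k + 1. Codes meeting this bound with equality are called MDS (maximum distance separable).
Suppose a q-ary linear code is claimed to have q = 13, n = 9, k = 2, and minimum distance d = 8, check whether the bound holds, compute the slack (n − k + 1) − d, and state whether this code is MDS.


Singleton RHS = n − k + 1 = 8, slack = 0, bound satisfied, MDS.

Singleton bound: d ≤ n − k + 1.
Here n = 9, k = 2, so n − k + 1 = 8.
Given d = 8, check d ≤ 8: YES.
Slack = (n − k + 1) − d = 0.
The code is MDS (slack = 0).
Description: the claimed parameters are [9, 2, 8]_13; such a code would be MDS (meets Singleton bound).


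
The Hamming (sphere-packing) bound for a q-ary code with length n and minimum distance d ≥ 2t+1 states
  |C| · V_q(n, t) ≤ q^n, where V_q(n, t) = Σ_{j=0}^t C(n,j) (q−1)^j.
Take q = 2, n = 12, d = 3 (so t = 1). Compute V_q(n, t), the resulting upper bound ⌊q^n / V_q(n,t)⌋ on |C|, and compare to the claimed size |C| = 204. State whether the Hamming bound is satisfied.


V_q(n, t) = 13, q^n = 4096, Hamming bound = 315, |C| = 204 ≤ bound (satisfied).

Step 1: Compute V_q(n, t) = Σ_{j=0}^1 C(n, j) (q−1)^j.
  j = 0: C(12,0)·(1)^0 = 1·1 = 1.
  j = 1: C(12,1)·(1)^1 = 12·1 = 12.
  V_q(n, t) = 1 + 12 = 13.
Step 2: q^n = 2^12 = 4096.
Step 3: Hamming bound ⌊q^n / V_q(n,t)⌋ = ⌊4096/13⌋ = 315.
Step 4: Compare |C| = 204 to 315: satisfied.
The claimed |C| lies below the Hamming bound.


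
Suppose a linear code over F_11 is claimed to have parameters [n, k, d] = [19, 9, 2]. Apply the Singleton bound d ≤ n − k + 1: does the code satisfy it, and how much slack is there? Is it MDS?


Singleton RHS = n − k + 1 = 11, slack = 9, bound satisfied, not MDS.

Singleton bound: d ≤ n − k + 1.
Here n = 19, k = 9, so n − k + 1 = 11.
Given d = 2, check d ≤ 11: YES.
Slack = (n − k + 1) − d = 9.
The code is NOT MDS (slack = 9 > 0).
Description: the claimed parameters are [19, 9, 2]_11; such a code would be non-MDS.


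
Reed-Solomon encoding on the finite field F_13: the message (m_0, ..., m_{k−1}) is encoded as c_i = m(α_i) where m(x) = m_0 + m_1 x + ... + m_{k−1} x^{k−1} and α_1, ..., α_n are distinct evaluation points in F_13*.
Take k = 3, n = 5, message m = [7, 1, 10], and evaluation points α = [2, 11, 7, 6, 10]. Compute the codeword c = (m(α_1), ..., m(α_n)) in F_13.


c = [10, 6, 10, 9, 3]

Message polynomial: m(x) = 7 + 1·x + 10·x^2 (mod 13).
For each evaluation point α_i, compute m(α_i) mod 13:
  α_1 = 2: Horner steps 10 → 8 → 10, so m(2) = 10.
  α_2 = 11: Horner steps 10 → 7 → 6, so m(11) = 6.
  α_3 = 7: Horner steps 10 → 6 → 10, so m(7) = 10.
  α_4 = 6: Horner steps 10 → 9 → 9, so m(6) = 9.
  α_5 = 10: Horner steps 10 → 10 → 3, so m(10) = 3.
Codeword c = [10, 6, 10, 9, 3] ∈ F_13^5.


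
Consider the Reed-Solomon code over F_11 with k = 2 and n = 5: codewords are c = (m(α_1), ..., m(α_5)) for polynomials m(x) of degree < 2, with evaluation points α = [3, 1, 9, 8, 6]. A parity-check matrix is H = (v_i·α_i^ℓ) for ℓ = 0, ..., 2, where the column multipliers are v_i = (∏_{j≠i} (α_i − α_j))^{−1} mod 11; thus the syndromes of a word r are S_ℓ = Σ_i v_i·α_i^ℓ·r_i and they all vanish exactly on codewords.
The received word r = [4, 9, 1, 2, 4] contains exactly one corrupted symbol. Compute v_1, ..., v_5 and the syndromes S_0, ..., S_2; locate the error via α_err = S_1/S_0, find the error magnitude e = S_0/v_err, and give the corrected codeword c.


S = (9, 5, 4), error at position 1, error magnitude e = 8, c = [7, 9, 1, 2, 4].

Step 1: column multipliers v_i = (∏_{j≠i}(α_i − α_j))^{−1} mod 11.
  i = 1 (α = 3): (3−1)(3−9)(3−8)(3−6) = 2·(−6)·(−5)·(−3) = −180 ≡ 7, so v_1 = 7^{−1} = 8 (mod 11).
  i = 2 (α = 1): (1−3)(1−9)(1−8)(1−6) = (−2)·(−8)·(−7)·(−5) = 560 ≡ 10, so v_2 = 10^{−1} = 10 (mod 11).
  i = 3 (α = 9): (9−3)(9−1)(9−8)(9−6) = 6·8·1·3 = 144 ≡ 1, so v_3 = 1^{−1} = 1 (mod 11).
  i = 4 (α = 8): (8−3)(8−1)(8−9)(8−6) = 5·7·(−1)·2 = −70 ≡ 7, so v_4 = 7^{−1} = 8 (mod 11).
  i = 5 (α = 6): (6−3)(6−1)(6−9)(6−8) = 3·5·(−3)·(−2) = 90 ≡ 2, so v_5 = 2^{−1} = 6 (mod 11).
  v = [8, 10, 1, 8, 6].
Step 2: syndromes of r = [4, 9, 1, 2, 4] (all sums mod 11).
  S_0 = Σ v_i r_i = 8·4 + 10·9 + 1·1 + 8·2 + 6·4 = 163 ≡ 9.
  S_1 = Σ v_i α_i r_i = 8·3·4 + 10·1·9 + 1·9·1 + 8·8·2 + 6·6·4 = 467 ≡ 5.
  α_i^2 mod 11 = [9, 1, 4, 9, 3].
  S_2 = Σ v_i α_i^2 r_i = 8·9·4 + 10·1·9 + 1·4·1 + 8·9·2 + 6·3·4 = 598 ≡ 4.
  S = (9, 5, 4) ≠ 0, so r is not a codeword (an error is present).
Step 3: locate the error. For a single error e at position i, S_ℓ = v_i·e·α_i^ℓ, so α_err = S_1/S_0.
  S_0^{−1} = 9^{−1} = 5 (mod 11), so α_err = 5·5 = 25 ≡ 3 = α_1. Error position i = 1.
  Consistency check: S_2/S_1 = 4·9 = 36 ≡ 3 = α_err ✓ (single-error assumption holds).
Step 4: error magnitude e = S_0/v_1 = S_0·∏_{j≠1}(α_1 − α_j) = 9·7 = 63 ≡ 8 (mod 11).
Step 5: correct position 1: c_1 = r_1 − e = 4 − 8 ≡ 7 (mod 11). Hence c = [7, 9, 1, 2, 4].
  Check: interpolating c through the α_i gives m(x) = 10 + 10·x (degree < 2) with m(α_i) = c_i for every i, so c is indeed a codeword.


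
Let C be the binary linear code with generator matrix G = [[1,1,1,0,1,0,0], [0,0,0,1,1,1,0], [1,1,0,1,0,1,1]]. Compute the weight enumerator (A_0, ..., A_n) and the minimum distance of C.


Weight distribution: A_0 = 1, A_2 = 1, A_3 = 1, A_4 = 2, A_5 = 3. Minimum distance d = 2.

Enumerate all 2^3 = 8 messages m ∈ F_2^3.
For each, compute codeword c = mG in F_2^7, then tally its weight.
  m = 000 → c = 0000000, weight = 0.
  m = 100 → c = 1110100, weight = 4.
  m = 010 → c = 0001110, weight = 3.
  m = 110 → c = 1111010, weight = 5.
  m = 001 → c = 1101011, weight = 5.
  m = 101 → c = 0011111, weight = 5.
  m = 011 → c = 1100101, weight = 4.
  m = 111 → c = 0010001, weight = 2.
Tally weights:
  weight 0: 1 codewords.
  weight 2: 1 codewords.
  weight 3: 1 codewords.
  weight 4: 2 codewords.
  weight 5: 3 codewords.
Minimum distance d = smallest w > 0 with A_w > 0 = 2.
Sanity: Σ A_w = 8 = 2^3 = 8 ✓.


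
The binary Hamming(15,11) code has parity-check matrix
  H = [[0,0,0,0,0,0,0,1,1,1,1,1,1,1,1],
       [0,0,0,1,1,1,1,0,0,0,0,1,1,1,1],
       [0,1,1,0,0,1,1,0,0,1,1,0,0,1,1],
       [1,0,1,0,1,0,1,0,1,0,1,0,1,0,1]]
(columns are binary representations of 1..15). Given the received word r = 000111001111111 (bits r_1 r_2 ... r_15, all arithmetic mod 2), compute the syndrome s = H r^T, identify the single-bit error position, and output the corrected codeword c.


s = (1, 1, 1, 1)^T, error position = 15, corrected codeword c = 000111001111110

Compute s = H r^T mod 2 one row at a time:
  s_1 = 0 + 1 + 1 + 1 + 1 + 1 + 1 + 1 = 7 ≡ 1 (mod 2).
  s_2 = 1 + 1 + 1 + 0 + 1 + 1 + 1 + 1 = 7 ≡ 1 (mod 2).
  s_3 = 0 + 0 + 1 + 0 + 1 + 1 + 1 + 1 = 5 ≡ 1 (mod 2).
  s_4 = 0 + 0 + 1 + 0 + 1 + 1 + 1 + 1 = 5 ≡ 1 (mod 2).
s = (1, 1, 1, 1)^T — this equals column 15 of H (binary 1111), so error is at position 15.
Correct: flip bit 15 of r = 000111001111111 to get c = 000111001111110.


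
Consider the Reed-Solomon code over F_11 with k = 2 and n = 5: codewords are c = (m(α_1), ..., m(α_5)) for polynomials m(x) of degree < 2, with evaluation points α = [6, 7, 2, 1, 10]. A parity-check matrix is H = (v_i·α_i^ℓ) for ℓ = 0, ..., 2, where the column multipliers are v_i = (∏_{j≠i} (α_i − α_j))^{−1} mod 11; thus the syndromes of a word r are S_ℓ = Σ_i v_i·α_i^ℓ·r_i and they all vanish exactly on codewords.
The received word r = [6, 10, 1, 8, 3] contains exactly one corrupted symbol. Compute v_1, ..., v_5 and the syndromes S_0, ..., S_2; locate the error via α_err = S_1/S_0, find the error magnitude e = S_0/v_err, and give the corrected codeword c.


S = (6, 5, 6), error at position 5, error magnitude e = 3, c = [6, 10, 1, 8, 0].

Step 1: column multipliers v_i = (∏_{j≠i}(α_i − α_j))^{−1} mod 11.
  i = 1 (α = 6): (6−7)(6−2)(6−1)(6−10) = (−1)·4·5·(−4) = 80 ≡ 3, so v_1 = 3^{−1} = 4 (mod 11).
  i = 2 (α = 7): (7−6)(7−2)(7−1)(7−10) = 1·5·6·(−3) = −90 ≡ 9, so v_2 = 9^{−1} = 5 (mod 11).
  i = 3 (α = 2): (2−6)(2−7)(2−1)(2−10) = (−4)·(−5)·1·(−8) = −160 ≡ 5, so v_3 = 5^{−1} = 9 (mod 11).
  i = 4 (α = 1): (1−6)(1−7)(1−2)(1−10) = (−5)·(−6)·(−1)·(−9) = 270 ≡ 6, so v_4 = 6^{−1} = 2 (mod 11).
  i = 5 (α = 10): (10−6)(10−7)(10−2)(10−1) = 4·3·8·9 = 864 ≡ 6, so v_5 = 6^{−1} = 2 (mod 11).
  v = [4, 5, 9, 2, 2].
Step 2: syndromes of r = [6, 10, 1, 8, 3] (all sums mod 11).
  S_0 = Σ v_i r_i = 4·6 + 5·10 + 9·1 + 2·8 + 2·3 = 105 ≡ 6.
  S_1 = Σ v_i α_i r_i = 4·6·6 + 5·7·10 + 9·2·1 + 2·1·8 + 2·10·3 = 588 ≡ 5.
  α_i^2 mod 11 = [3, 5, 4, 1, 1].
  S_2 = Σ v_i α_i^2 r_i = 4·3·6 + 5·5·10 + 9·4·1 + 2·1·8 + 2·1·3 = 380 ≡ 6.
  S = (6, 5, 6) ≠ 0, so r is not a codeword (an error is present).
Step 3: locate the error. For a single error e at position i, S_ℓ = v_i·e·α_i^ℓ, so α_err = S_1/S_0.
  S_0^{−1} = 6^{−1} = 2 (mod 11), so α_err = 5·2 = 10 ≡ 10 = α_5. Error position i = 5.
  Consistency check: S_2/S_1 = 6·9 = 54 ≡ 10 = α_err ✓ (single-error assumption holds).
Step 4: error magnitude e = S_0/v_5 = S_0·∏_{j≠5}(α_5 − α_j) = 6·6 = 36 ≡ 3 (mod 11).
Step 5: correct position 5: c_5 = r_5 − e = 3 − 3 ≡ 0 (mod 11). Hence c = [6, 10, 1, 8, 0].
  Check: interpolating c through the α_i gives m(x) = 4 + 4·x (degree < 2) with m(α_i) = c_i for every i, so c is indeed a codeword.


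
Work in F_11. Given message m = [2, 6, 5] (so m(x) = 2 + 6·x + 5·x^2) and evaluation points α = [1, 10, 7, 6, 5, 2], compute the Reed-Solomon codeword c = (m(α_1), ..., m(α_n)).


c = [2, 1, 3, 9, 3, 1]

Message polynomial: m(x) = 2 + 6·x + 5·x^2 (mod 11).
For each evaluation point α_i, compute m(α_i) mod 11:
  α_1 = 1: Horner steps 5 → 0 → 2, so m(1) = 2.
  α_2 = 10: Horner steps 5 → 1 → 1, so m(10) = 1.
  α_3 = 7: Horner steps 5 → 8 → 3, so m(7) = 3.
  α_4 = 6: Horner steps 5 → 3 → 9, so m(6) = 9.
  α_5 = 5: Horner steps 5 → 9 → 3, so m(5) = 3.
  α_6 = 2: Horner steps 5 → 5 → 1, so m(2) = 1.
Codeword c = [2, 1, 3, 9, 3, 1] ∈ F_11^6.


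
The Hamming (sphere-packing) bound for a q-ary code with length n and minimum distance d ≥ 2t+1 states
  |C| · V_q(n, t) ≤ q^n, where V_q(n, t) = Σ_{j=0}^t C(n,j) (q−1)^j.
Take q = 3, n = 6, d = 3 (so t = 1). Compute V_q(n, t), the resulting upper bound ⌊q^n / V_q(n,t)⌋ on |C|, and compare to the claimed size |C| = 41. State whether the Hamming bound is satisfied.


V_q(n, t) = 13, q^n = 729, Hamming bound = 56, |C| = 41 ≤ bound (satisfied).

Step 1: Compute V_q(n, t) = Σ_{j=0}^1 C(n, j) (q−1)^j.
  j = 0: C(6,0)·(2)^0 = 1·1 = 1.
  j = 1: C(6,1)·(2)^1 = 6·2 = 12.
  V_q(n, t) = 1 + 12 = 13.
Step 2: q^n = 3^6 = 729.
Step 3: Hamming bound ⌊q^n / V_q(n,t)⌋ = ⌊729/13⌋ = 56.
Step 4: Compare |C| = 41 to 56: satisfied.
The claimed |C| lies below the Hamming bound.


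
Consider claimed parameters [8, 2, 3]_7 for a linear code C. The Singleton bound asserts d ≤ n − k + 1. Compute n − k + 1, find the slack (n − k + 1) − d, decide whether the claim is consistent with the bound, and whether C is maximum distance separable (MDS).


Singleton RHS = n − k + 1 = 7, slack = 4, bound satisfied, not MDS.

Singleton bound: d ≤ n − k + 1.
Here n = 8, k = 2, so n − k + 1 = 7.
Given d = 3, check d ≤ 7: YES.
Slack = (n − k + 1) − d = 4.
The code is NOT MDS (slack = 4 > 0).
Description: the claimed parameters are [8, 2, 3]_7; such a code would be non-MDS.


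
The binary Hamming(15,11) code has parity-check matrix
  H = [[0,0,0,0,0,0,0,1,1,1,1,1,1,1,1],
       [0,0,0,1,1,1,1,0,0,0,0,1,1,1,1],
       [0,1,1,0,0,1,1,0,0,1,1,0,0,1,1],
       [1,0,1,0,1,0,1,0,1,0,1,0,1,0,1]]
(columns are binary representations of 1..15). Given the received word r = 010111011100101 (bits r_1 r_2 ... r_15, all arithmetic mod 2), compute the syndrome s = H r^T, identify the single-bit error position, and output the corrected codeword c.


s = (1, 1, 0, 0)^T, error position = 12, corrected codeword c = 010111011101101

Compute s = H r^T mod 2 one row at a time:
  s_1 = 1 + 1 + 1 + 0 + 0 + 1 + 0 + 1 = 5 ≡ 1 (mod 2).
  s_2 = 1 + 1 + 1 + 0 + 0 + 1 + 0 + 1 = 5 ≡ 1 (mod 2).
  s_3 = 1 + 0 + 1 + 0 + 1 + 0 + 0 + 1 = 4 ≡ 0 (mod 2).
  s_4 = 0 + 0 + 1 + 0 + 1 + 0 + 1 + 1 = 4 ≡ 0 (mod 2).
s = (1, 1, 0, 0)^T — this equals column 12 of H (binary 1100), so error is at position 12.
Correct: flip bit 12 of r = 010111011100101 to get c = 010111011101101.


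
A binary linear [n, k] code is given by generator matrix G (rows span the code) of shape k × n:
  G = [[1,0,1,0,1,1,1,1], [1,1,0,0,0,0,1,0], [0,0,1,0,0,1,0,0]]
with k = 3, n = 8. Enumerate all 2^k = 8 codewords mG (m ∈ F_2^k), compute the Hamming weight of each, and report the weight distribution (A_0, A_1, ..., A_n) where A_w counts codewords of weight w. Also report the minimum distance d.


Weight distribution: A_0 = 1, A_2 = 1, A_3 = 2, A_4 = 1, A_5 = 2, A_6 = 1. Minimum distance d = 2.

Enumerate all 2^3 = 8 messages m ∈ F_2^3.
For each, compute codeword c = mG in F_2^8, then tally its weight.
  m = 000 → c = 00000000, weight = 0.
  m = 100 → c = 10101111, weight = 6.
  m = 010 → c = 11000010, weight = 3.
  m = 110 → c = 01101101, weight = 5.
  m = 001 → c = 00100100, weight = 2.
  m = 101 → c = 10001011, weight = 4.
  m = 011 → c = 11100110, weight = 5.
  m = 111 → c = 01001001, weight = 3.
Tally weights:
  weight 0: 1 codewords.
  weight 2: 1 codewords.
  weight 3: 2 codewords.
  weight 4: 1 codewords.
  weight 5: 2 codewords.
  weight 6: 1 codewords.
Minimum distance d = smallest w > 0 with A_w > 0 = 2.
Sanity: Σ A_w = 8 = 2^3 = 8 ✓.


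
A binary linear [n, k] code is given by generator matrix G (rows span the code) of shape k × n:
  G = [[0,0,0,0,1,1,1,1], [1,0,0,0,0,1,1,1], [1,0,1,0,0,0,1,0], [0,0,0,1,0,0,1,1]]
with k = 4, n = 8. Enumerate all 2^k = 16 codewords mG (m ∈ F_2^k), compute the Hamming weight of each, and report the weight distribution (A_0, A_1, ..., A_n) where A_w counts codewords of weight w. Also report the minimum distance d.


Weight distribution: A_0 = 1, A_2 = 1, A_3 = 6, A_4 = 5, A_5 = 2, A_6 = 1. Minimum distance d = 2.

Enumerate all 2^4 = 16 messages m ∈ F_2^4.
For each, compute codeword c = mG in F_2^8, then tally its weight.
  m = 0000 → c = 00000000, weight = 0.
  m = 1000 → c = 00001111, weight = 4.
  m = 0100 → c = 10000111, weight = 4.
  m = 1100 → c = 10001000, weight = 2.
  m = 0010 → c = 10100010, weight = 3.
  m = 1010 → c = 10101101, weight = 5.
  m = 0110 → c = 00100101, weight = 3.
  m = 1110 → c = 00101010, weight = 3.
  m = 0001 → c = 00010011, weight = 3.
  m = 1001 → c = 00011100, weight = 3.
  m = 0101 → c = 10010100, weight = 3.
  m = 1101 → c = 10011011, weight = 5.
  m = 0011 → c = 10110001, weight = 4.
  m = 1011 → c = 10111110, weight = 6.
  m = 0111 → c = 00110110, weight = 4.
  m = 1111 → c = 00111001, weight = 4.
Tally weights:
  weight 0: 1 codewords.
  weight 2: 1 codewords.
  weight 3: 6 codewords.
  weight 4: 5 codewords.
  weight 5: 2 codewords.
  weight 6: 1 codewords.
Minimum distance d = smallest w > 0 with A_w > 0 = 2.
Sanity: Σ A_w = 16 = 2^4 = 16 ✓.


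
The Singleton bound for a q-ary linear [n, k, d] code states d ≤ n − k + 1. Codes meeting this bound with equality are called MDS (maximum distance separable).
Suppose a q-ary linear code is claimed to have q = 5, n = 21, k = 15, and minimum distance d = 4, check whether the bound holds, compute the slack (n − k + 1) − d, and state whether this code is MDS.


Singleton RHS = n − k + 1 = 7, slack = 3, bound satisfied, not MDS.

Singleton bound: d ≤ n − k + 1.
Here n = 21, k = 15, so n − k + 1 = 7.
Given d = 4, check d ≤ 7: YES.
Slack = (n − k + 1) − d = 3.
The code is NOT MDS (slack = 3 > 0).
Description: the claimed parameters are [21, 15, 4]_5; such a code would be non-MDS.


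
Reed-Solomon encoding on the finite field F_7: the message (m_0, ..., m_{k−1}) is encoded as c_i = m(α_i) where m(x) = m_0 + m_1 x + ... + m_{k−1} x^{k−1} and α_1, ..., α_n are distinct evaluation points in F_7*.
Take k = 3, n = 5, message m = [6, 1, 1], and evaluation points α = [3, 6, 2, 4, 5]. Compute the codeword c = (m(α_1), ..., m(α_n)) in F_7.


c = [4, 6, 5, 5, 1]

Message polynomial: m(x) = 6 + 1·x + 1·x^2 (mod 7).
For each evaluation point α_i, compute m(α_i) mod 7:
  α_1 = 3: Horner steps 1 → 4 → 4, so m(3) = 4.
  α_2 = 6: Horner steps 1 → 0 → 6, so m(6) = 6.
  α_3 = 2: Horner steps 1 → 3 → 5, so m(2) = 5.
  α_4 = 4: Horner steps 1 → 5 → 5, so m(4) = 5.
  α_5 = 5: Horner steps 1 → 6 → 1, so m(5) = 1.
Codeword c = [4, 6, 5, 5, 1] ∈ F_7^5.


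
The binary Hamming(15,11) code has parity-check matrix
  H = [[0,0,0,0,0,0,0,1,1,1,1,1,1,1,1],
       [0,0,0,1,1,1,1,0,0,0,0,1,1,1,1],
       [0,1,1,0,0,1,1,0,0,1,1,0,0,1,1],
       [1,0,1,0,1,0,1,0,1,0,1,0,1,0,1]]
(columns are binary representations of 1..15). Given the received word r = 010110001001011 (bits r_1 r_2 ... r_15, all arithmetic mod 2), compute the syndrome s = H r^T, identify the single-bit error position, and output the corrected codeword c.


s = (0, 1, 1, 1)^T, error position = 7, corrected codeword c = 010110101001011

Compute s = H r^T mod 2 one row at a time:
  s_1 = 0 + 1 + 0 + 0 + 1 + 0 + 1 + 1 = 4 ≡ 0 (mod 2).
  s_2 = 1 + 1 + 0 + 0 + 1 + 0 + 1 + 1 = 5 ≡ 1 (mod 2).
  s_3 = 1 + 0 + 0 + 0 + 0 + 0 + 1 + 1 = 3 ≡ 1 (mod 2).
  s_4 = 0 + 0 + 1 + 0 + 1 + 0 + 0 + 1 = 3 ≡ 1 (mod 2).
s = (0, 1, 1, 1)^T — this equals column 7 of H (binary 0111), so error is at position 7.
Correct: flip bit 7 of r = 010110001001011 to get c = 010110101001011.


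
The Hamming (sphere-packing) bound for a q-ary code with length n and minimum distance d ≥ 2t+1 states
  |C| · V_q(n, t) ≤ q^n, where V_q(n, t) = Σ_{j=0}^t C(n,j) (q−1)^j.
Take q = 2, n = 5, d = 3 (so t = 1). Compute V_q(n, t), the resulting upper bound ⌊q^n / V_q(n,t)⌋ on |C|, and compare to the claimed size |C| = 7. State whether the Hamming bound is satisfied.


V_q(n, t) = 6, q^n = 32, Hamming bound = 5, |C| = 7 > bound (violated).

Step 1: Compute V_q(n, t) = Σ_{j=0}^1 C(n, j) (q−1)^j.
  j = 0: C(5,0)·(1)^0 = 1·1 = 1.
  j = 1: C(5,1)·(1)^1 = 5·1 = 5.
  V_q(n, t) = 1 + 5 = 6.
Step 2: q^n = 2^5 = 32.
Step 3: Hamming bound ⌊q^n / V_q(n,t)⌋ = ⌊32/6⌋ = 5.
Step 4: Compare |C| = 7 to 5: violated.
The claimed |C| lies above the Hamming bound, so no 2-ary code of length 5 with d ≥ 3 can have 7 codewords.


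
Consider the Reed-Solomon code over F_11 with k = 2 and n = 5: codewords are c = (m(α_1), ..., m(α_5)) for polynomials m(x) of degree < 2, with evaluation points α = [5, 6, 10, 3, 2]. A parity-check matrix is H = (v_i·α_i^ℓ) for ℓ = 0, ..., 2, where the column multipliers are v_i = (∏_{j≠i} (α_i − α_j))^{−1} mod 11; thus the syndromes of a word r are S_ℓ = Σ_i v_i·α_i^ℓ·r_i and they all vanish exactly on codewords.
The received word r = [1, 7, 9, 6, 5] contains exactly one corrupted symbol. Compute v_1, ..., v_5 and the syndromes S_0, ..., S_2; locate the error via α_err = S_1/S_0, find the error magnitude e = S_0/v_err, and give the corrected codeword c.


S = (3, 9, 5), error at position 4, error magnitude e = 6, c = [1, 7, 9, 0, 5].

Step 1: column multipliers v_i = (∏_{j≠i}(α_i − α_j))^{−1} mod 11.
  i = 1 (α = 5): (5−6)(5−10)(5−3)(5−2) = (−1)·(−5)·2·3 = 30 ≡ 8, so v_1 = 8^{−1} = 7 (mod 11).
  i = 2 (α = 6): (6−5)(6−10)(6−3)(6−2) = 1·(−4)·3·4 = −48 ≡ 7, so v_2 = 7^{−1} = 8 (mod 11).
  i = 3 (α = 10): (10−5)(10−6)(10−3)(10−2) = 5·4·7·8 = 1120 ≡ 9, so v_3 = 9^{−1} = 5 (mod 11).
  i = 4 (α = 3): (3−5)(3−6)(3−10)(3−2) = (−2)·(−3)·(−7)·1 = −42 ≡ 2, so v_4 = 2^{−1} = 6 (mod 11).
  i = 5 (α = 2): (2−5)(2−6)(2−10)(2−3) = (−3)·(−4)·(−8)·(−1) = 96 ≡ 8, so v_5 = 8^{−1} = 7 (mod 11).
  v = [7, 8, 5, 6, 7].
Step 2: syndromes of r = [1, 7, 9, 6, 5] (all sums mod 11).
  S_0 = Σ v_i r_i = 7·1 + 8·7 + 5·9 + 6·6 + 7·5 = 179 ≡ 3.
  S_1 = Σ v_i α_i r_i = 7·5·1 + 8·6·7 + 5·10·9 + 6·3·6 + 7·2·5 = 999 ≡ 9.
  α_i^2 mod 11 = [3, 3, 1, 9, 4].
  S_2 = Σ v_i α_i^2 r_i = 7·3·1 + 8·3·7 + 5·1·9 + 6·9·6 + 7·4·5 = 698 ≡ 5.
  S = (3, 9, 5) ≠ 0, so r is not a codeword (an error is present).
Step 3: locate the error. For a single error e at position i, S_ℓ = v_i·e·α_i^ℓ, so α_err = S_1/S_0.
  S_0^{−1} = 3^{−1} = 4 (mod 11), so α_err = 9·4 = 36 ≡ 3 = α_4. Error position i = 4.
  Consistency check: S_2/S_1 = 5·5 = 25 ≡ 3 = α_err ✓ (single-error assumption holds).
Step 4: error magnitude e = S_0/v_4 = S_0·∏_{j≠4}(α_4 − α_j) = 3·2 = 6 ≡ 6 (mod 11).
Step 5: correct position 4: c_4 = r_4 − e = 6 − 6 ≡ 0 (mod 11). Hence c = [1, 7, 9, 0, 5].
  Check: interpolating c through the α_i gives m(x) = 4 + 6·x (degree < 2) with m(α_i) = c_i for every i, so c is indeed a codeword.


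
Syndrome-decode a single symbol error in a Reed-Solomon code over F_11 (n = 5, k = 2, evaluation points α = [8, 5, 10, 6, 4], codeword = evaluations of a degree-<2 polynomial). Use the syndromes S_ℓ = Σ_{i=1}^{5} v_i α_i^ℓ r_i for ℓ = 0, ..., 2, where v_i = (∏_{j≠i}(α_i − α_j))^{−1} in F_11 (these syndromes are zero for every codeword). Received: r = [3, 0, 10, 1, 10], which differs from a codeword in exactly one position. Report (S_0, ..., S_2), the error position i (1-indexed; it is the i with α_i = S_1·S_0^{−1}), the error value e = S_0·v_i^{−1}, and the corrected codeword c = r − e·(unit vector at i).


S = (3, 8, 3), error at position 3, error magnitude e = 5, c = [3, 0, 5, 1, 10].

Step 1: column multipliers v_i = (∏_{j≠i}(α_i − α_j))^{−1} mod 11.
  i = 1 (α = 8): (8−5)(8−10)(8−6)(8−4) = 3·(−2)·2·4 = −48 ≡ 7, so v_1 = 7^{−1} = 8 (mod 11).
  i = 2 (α = 5): (5−8)(5−10)(5−6)(5−4) = (−3)·(−5)·(−1)·1 = −15 ≡ 7, so v_2 = 7^{−1} = 8 (mod 11).
  i = 3 (α = 10): (10−8)(10−5)(10−6)(10−4) = 2·5·4·6 = 240 ≡ 9, so v_3 = 9^{−1} = 5 (mod 11).
  i = 4 (α = 6): (6−8)(6−5)(6−10)(6−4) = (−2)·1·(−4)·2 = 16 ≡ 5, so v_4 = 5^{−1} = 9 (mod 11).
  i = 5 (α = 4): (4−8)(4−5)(4−10)(4−6) = (−4)·(−1)·(−6)·(−2) = 48 ≡ 4, so v_5 = 4^{−1} = 3 (mod 11).
  v = [8, 8, 5, 9, 3].
Step 2: syndromes of r = [3, 0, 10, 1, 10] (all sums mod 11).
  S_0 = Σ v_i r_i = 8·3 + 8·0 + 5·10 + 9·1 + 3·10 = 113 ≡ 3.
  S_1 = Σ v_i α_i r_i = 8·8·3 + 8·5·0 + 5·10·10 + 9·6·1 + 3·4·10 = 866 ≡ 8.
  α_i^2 mod 11 = [9, 3, 1, 3, 5].
  S_2 = Σ v_i α_i^2 r_i = 8·9·3 + 8·3·0 + 5·1·10 + 9·3·1 + 3·5·10 = 443 ≡ 3.
  S = (3, 8, 3) ≠ 0, so r is not a codeword (an error is present).
Step 3: locate the error. For a single error e at position i, S_ℓ = v_i·e·α_i^ℓ, so α_err = S_1/S_0.
  S_0^{−1} = 3^{−1} = 4 (mod 11), so α_err = 8·4 = 32 ≡ 10 = α_3. Error position i = 3.
  Consistency check: S_2/S_1 = 3·7 = 21 ≡ 10 = α_err ✓ (single-error assumption holds).
Step 4: error magnitude e = S_0/v_3 = S_0·∏_{j≠3}(α_3 − α_j) = 3·9 = 27 ≡ 5 (mod 11).
Step 5: correct position 3: c_3 = r_3 − e = 10 − 5 ≡ 5 (mod 11). Hence c = [3, 0, 5, 1, 10].
  Check: interpolating c through the α_i gives m(x) = 6 + 1·x (degree < 2) with m(α_i) = c_i for every i, so c is indeed a codeword.


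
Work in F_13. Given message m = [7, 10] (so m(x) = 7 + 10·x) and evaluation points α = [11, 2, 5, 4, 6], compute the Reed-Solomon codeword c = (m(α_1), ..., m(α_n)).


c = [0, 1, 5, 8, 2]

Message polynomial: m(x) = 7 + 10·x (mod 13).
For each evaluation point α_i, compute m(α_i) mod 13:
  α_1 = 11: Horner steps 10 → 0, so m(11) = 0.
  α_2 = 2: Horner steps 10 → 1, so m(2) = 1.
  α_3 = 5: Horner steps 10 → 5, so m(5) = 5.
  α_4 = 4: Horner steps 10 → 8, so m(4) = 8.
  α_5 = 6: Horner steps 10 → 2, so m(6) = 2.
Codeword c = [0, 1, 5, 8, 2] ∈ F_13^5.


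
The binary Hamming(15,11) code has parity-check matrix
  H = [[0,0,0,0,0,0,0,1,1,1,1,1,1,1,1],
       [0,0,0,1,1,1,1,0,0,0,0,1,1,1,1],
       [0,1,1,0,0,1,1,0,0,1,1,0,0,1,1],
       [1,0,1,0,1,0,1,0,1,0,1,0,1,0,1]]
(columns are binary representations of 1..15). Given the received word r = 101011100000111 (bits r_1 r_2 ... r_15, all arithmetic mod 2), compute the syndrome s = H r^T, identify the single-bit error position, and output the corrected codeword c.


s = (1, 0, 1, 0)^T, error position = 10, corrected codeword c = 101011100100111

Compute s = H r^T mod 2 one row at a time:
  s_1 = 0 + 0 + 0 + 0 + 0 + 1 + 1 + 1 = 3 ≡ 1 (mod 2).
  s_2 = 0 + 1 + 1 + 1 + 0 + 1 + 1 + 1 = 6 ≡ 0 (mod 2).
  s_3 = 0 + 1 + 1 + 1 + 0 + 0 + 1 + 1 = 5 ≡ 1 (mod 2).
  s_4 = 1 + 1 + 1 + 1 + 0 + 0 + 1 + 1 = 6 ≡ 0 (mod 2).
s = (1, 0, 1, 0)^T — this equals column 10 of H (binary 1010), so error is at position 10.
Correct: flip bit 10 of r = 101011100000111 to get c = 101011100100111.


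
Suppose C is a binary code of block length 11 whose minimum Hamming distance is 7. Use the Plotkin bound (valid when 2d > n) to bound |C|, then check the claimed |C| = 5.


Plotkin bound M ≤ 4; given |C| = 5 > bound (violated).

Check applicability: 2d = 14, n = 11.
2d − n = 3 > 0, so Plotkin applies.
Compute d/(2d−n) = 7/3 ≈ 2.3333.
⌊d/(2d−n)⌋ = 2.
Plotkin bound: M ≤ 2·2 = 4.
Given |C| = 5, check: VIOLATED.
This |C| is above the Plotkin bound, so no binary code with n = 11, d = 7 and 5 codewords exists.


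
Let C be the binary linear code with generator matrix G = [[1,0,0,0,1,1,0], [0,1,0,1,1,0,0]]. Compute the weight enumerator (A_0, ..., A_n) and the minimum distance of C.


Weight distribution: A_0 = 1, A_3 = 2, A_4 = 1. Minimum distance d = 3.

Enumerate all 2^2 = 4 messages m ∈ F_2^2.
For each, compute codeword c = mG in F_2^7, then tally its weight.
  m = 00 → c = 0000000, weight = 0.
  m = 10 → c = 1000110, weight = 3.
  m = 01 → c = 0101100, weight = 3.
  m = 11 → c = 1101010, weight = 4.
Tally weights:
  weight 0: 1 codewords.
  weight 3: 2 codewords.
  weight 4: 1 codewords.
Minimum distance d = smallest w > 0 with A_w > 0 = 3.
Sanity: Σ A_w = 4 = 2^2 = 4 ✓.


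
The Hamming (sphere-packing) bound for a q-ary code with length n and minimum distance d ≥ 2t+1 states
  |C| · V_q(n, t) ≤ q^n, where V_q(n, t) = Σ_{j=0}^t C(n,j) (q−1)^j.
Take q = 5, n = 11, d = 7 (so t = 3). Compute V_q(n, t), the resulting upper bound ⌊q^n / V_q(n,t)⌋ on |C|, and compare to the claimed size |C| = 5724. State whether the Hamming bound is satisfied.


V_q(n, t) = 11485, q^n = 48828125, Hamming bound = 4251, |C| = 5724 > bound (violated).

Step 1: Compute V_q(n, t) = Σ_{j=0}^3 C(n, j) (q−1)^j.
  j = 0: C(11,0)·(4)^0 = 1·1 = 1.
  j = 1: C(11,1)·(4)^1 = 11·4 = 44.
  j = 2: C(11,2)·(4)^2 = 55·16 = 880.
  j = 3: C(11,3)·(4)^3 = 165·64 = 10560.
  V_q(n, t) = 1 + 44 + 880 + 10560 = 11485.
Step 2: q^n = 5^11 = 48828125.
Step 3: Hamming bound ⌊q^n / V_q(n,t)⌋ = ⌊48828125/11485⌋ = 4251.
Step 4: Compare |C| = 5724 to 4251: violated.
The claimed |C| lies above the Hamming bound, so no 5-ary code of length 11 with d ≥ 7 can have 5724 codewords.


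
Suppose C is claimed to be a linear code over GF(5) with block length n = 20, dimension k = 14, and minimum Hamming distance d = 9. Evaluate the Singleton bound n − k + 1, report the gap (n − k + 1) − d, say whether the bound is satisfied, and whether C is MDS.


Singleton RHS = n − k + 1 = 7, slack = -2, bound violated (no such code; not MDS).

Singleton bound: d ≤ n − k + 1.
Here n = 20, k = 14, so n − k + 1 = 7.
Given d = 9, check d ≤ 7: NO.
Slack = (n − k + 1) − d = -2.
The slack is negative: d = 9 exceeds n − k + 1 = 7 by 2, so the Singleton bound is violated and no linear [20, 14, 9]_5 code can exist. In particular it is not MDS (MDS requires d = n − k + 1 exactly).
Description: the claimed parameters are [20, 14, 9]_5; such a code would be impossible (violates the Singleton bound).


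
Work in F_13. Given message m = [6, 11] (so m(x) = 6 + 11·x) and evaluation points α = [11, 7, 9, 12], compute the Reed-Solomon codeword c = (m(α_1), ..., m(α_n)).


c = [10, 5, 1, 8]

Message polynomial: m(x) = 6 + 11·x (mod 13).
For each evaluation point α_i, compute m(α_i) mod 13:
  α_1 = 11: Horner steps 11 → 10, so m(11) = 10.
  α_2 = 7: Horner steps 11 → 5, so m(7) = 5.
  α_3 = 9: Horner steps 11 → 1, so m(9) = 1.
  α_4 = 12: Horner steps 11 → 8, so m(12) = 8.
Codeword c = [10, 5, 1, 8] ∈ F_13^4.


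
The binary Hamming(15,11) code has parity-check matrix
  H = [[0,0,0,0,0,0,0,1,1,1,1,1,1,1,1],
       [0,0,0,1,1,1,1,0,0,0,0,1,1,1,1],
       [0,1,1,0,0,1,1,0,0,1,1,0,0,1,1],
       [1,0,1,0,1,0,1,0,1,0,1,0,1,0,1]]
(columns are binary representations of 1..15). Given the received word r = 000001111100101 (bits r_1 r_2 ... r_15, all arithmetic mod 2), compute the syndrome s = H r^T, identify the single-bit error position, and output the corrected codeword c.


s = (1, 0, 0, 0)^T, error position = 8, corrected codeword c = 000001101100101

Compute s = H r^T mod 2 one row at a time:
  s_1 = 1 + 1 + 1 + 0 + 0 + 1 + 0 + 1 = 5 ≡ 1 (mod 2).
  s_2 = 0 + 0 + 1 + 1 + 0 + 1 + 0 + 1 = 4 ≡ 0 (mod 2).
  s_3 = 0 + 0 + 1 + 1 + 1 + 0 + 0 + 1 = 4 ≡ 0 (mod 2).
  s_4 = 0 + 0 + 0 + 1 + 1 + 0 + 1 + 1 = 4 ≡ 0 (mod 2).
s = (1, 0, 0, 0)^T — this equals column 8 of H (binary 1000), so error is at position 8.
Correct: flip bit 8 of r = 000001111100101 to get c = 000001101100101.


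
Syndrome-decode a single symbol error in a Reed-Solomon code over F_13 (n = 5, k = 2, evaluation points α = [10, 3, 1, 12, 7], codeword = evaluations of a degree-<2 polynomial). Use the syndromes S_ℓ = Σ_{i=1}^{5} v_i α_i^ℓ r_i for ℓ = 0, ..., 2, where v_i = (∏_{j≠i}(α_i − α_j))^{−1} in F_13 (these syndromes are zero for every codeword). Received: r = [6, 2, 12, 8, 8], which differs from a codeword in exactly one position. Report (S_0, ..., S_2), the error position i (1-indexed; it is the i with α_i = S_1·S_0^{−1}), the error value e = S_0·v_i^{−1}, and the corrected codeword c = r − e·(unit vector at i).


S = (6, 7, 6), error at position 4, error magnitude e = 12, c = [6, 2, 12, 9, 8].

Step 1: column multipliers v_i = (∏_{j≠i}(α_i − α_j))^{−1} mod 13.
  i = 1 (α = 10): (10−3)(10−1)(10−12)(10−7) = 7·9·(−2)·3 = −378 ≡ 12, so v_1 = 12^{−1} = 12 (mod 13).
  i = 2 (α = 3): (3−10)(3−1)(3−12)(3−7) = (−7)·2·(−9)·(−4) = −504 ≡ 3, so v_2 = 3^{−1} = 9 (mod 13).
  i = 3 (α = 1): (1−10)(1−3)(1−12)(1−7) = (−9)·(−2)·(−11)·(−6) = 1188 ≡ 5, so v_3 = 5^{−1} = 8 (mod 13).
  i = 4 (α = 12): (12−10)(12−3)(12−1)(12−7) = 2·9·11·5 = 990 ≡ 2, so v_4 = 2^{−1} = 7 (mod 13).
  i = 5 (α = 7): (7−10)(7−3)(7−1)(7−12) = (−3)·4·6·(−5) = 360 ≡ 9, so v_5 = 9^{−1} = 3 (mod 13).
  v = [12, 9, 8, 7, 3].
Step 2: syndromes of r = [6, 2, 12, 8, 8] (all sums mod 13).
  S_0 = Σ v_i r_i = 12·6 + 9·2 + 8·12 + 7·8 + 3·8 = 266 ≡ 6.
  S_1 = Σ v_i α_i r_i = 12·10·6 + 9·3·2 + 8·1·12 + 7·12·8 + 3·7·8 = 1710 ≡ 7.
  α_i^2 mod 13 = [9, 9, 1, 1, 10].
  S_2 = Σ v_i α_i^2 r_i = 12·9·6 + 9·9·2 + 8·1·12 + 7·1·8 + 3·10·8 = 1202 ≡ 6.
  S = (6, 7, 6) ≠ 0, so r is not a codeword (an error is present).
Step 3: locate the error. For a single error e at position i, S_ℓ = v_i·e·α_i^ℓ, so α_err = S_1/S_0.
  S_0^{−1} = 6^{−1} = 11 (mod 13), so α_err = 7·11 = 77 ≡ 12 = α_4. Error position i = 4.
  Consistency check: S_2/S_1 = 6·2 = 12 ≡ 12 = α_err ✓ (single-error assumption holds).
Step 4: error magnitude e = S_0/v_4 = S_0·∏_{j≠4}(α_4 − α_j) = 6·2 = 12 ≡ 12 (mod 13).
Step 5: correct position 4: c_4 = r_4 − e = 8 − 12 ≡ 9 (mod 13). Hence c = [6, 2, 12, 9, 8].
  Check: interpolating c through the α_i gives m(x) = 4 + 8·x (degree < 2) with m(α_i) = c_i for every i, so c is indeed a codeword.
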